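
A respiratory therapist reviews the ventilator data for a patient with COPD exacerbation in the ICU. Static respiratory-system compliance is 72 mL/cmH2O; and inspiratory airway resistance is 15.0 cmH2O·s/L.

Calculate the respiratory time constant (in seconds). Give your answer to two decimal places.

1.08

τ = R × C = 15.0 × 72 mL/cmH2O = 15.0 × 0.072 L/cmH2O = 1.08 s.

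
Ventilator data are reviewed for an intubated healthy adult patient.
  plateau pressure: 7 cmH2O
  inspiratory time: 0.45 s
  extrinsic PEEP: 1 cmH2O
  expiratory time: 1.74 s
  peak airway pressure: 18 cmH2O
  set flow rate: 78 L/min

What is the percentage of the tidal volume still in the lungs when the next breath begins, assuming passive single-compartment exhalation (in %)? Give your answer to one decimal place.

12.1

Flow: 78 L/min ÷ 60 = 1.3 L/s.
Vt = flow × Ti = 1.3 L/s × 0.45 s × 1000 mL/L = 585.0 mL.
R = (PIP − Pplat)/V̇ = (18 − 7) / 1.3 = 11.0/1.3 = 8.462 cmH2O·s/L.
C = Vt/(Pplat − PEEP) = 585.0 / (7 − 1) = 585.0/6.0 = 97.5 mL/cmH2O.
τ = R × C = 8.462 × 0.0975 L/cmH2O = 0.825 s.
Fraction remaining at end-expiration = e^(−Te/τ) = e^(−1.74/0.825) = 0.1213 → 12.13%.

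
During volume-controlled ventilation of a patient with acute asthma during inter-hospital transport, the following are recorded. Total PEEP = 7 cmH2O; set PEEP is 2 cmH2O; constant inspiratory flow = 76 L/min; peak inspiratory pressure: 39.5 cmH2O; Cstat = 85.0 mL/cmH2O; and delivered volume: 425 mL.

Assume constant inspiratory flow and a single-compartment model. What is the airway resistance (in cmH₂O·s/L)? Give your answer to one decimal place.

21.7

Flow: 76 L/min ÷ 60 = 1.2667 L/s.
Total PEEP = 7 cmH2O (set 2 + intrinsic 5); this is the baseline alveolar pressure.
Equation of motion (constant flow): PIP = Vt/C + R·V̇ + PEEP.
R·V̇ = PIP − Vt/C − PEEP = 39.5 − 425/85.0 − 7 = 39.5 − 5.0 − 7 = 27.5 cmH2O.
R = 27.5 / 1.2667 = 21.71 cmH2O·s/L.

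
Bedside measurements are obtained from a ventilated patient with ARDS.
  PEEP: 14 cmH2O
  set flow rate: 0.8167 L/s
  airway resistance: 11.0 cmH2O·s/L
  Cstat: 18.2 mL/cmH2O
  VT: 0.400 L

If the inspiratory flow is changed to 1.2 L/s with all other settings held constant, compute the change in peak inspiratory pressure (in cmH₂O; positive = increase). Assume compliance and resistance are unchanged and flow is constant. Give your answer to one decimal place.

PIP = Vt/C + R·V̇ + PEEP (constant-flow equation of motion).
Only the resistive term changes: ΔPIP = R × ΔV̇ = 11.0 × (1.2 − 0.8167) = 11.0 × 0.3833 = 4.216 cmH2O.

4.2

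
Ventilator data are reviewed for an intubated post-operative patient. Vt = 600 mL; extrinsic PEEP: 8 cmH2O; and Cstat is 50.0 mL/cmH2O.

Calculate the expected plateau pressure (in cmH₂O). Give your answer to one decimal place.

20.0

Pplat = PEEP + Vt / Cstat = 8 + 600 / 50.0 = 8 + 12.0 = 20.0 cmH2O.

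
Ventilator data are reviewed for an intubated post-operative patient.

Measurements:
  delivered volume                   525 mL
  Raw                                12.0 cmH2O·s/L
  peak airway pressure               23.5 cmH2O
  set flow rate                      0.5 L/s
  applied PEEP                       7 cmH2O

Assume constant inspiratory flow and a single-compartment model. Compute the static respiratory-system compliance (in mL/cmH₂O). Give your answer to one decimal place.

50.0

Equation of motion (constant flow): PIP = Vt/C + R·V̇ + PEEP.
Vt/C = PIP − R·V̇ − PEEP = 23.5 − 12.0×0.5 − 7 = 23.5 − 6.0 − 7 = 10.5 cmH2O.
C = Vt / 10.5 = 525 / 10.5 = 50.0 mL/cmH2O.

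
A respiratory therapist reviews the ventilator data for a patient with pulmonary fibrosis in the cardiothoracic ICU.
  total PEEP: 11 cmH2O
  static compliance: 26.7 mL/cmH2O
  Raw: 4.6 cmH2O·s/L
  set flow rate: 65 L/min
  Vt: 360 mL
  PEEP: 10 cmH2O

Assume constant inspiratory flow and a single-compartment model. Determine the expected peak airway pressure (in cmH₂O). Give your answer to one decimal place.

Flow: 65 L/min ÷ 60 = 1.0833 L/s.
Total PEEP = 11 cmH2O (set 10 + intrinsic 1); this is the baseline alveolar pressure.
Equation of motion (constant flow): PIP = Vt/C + R·V̇ + PEEP.
PIP = 360/26.7 + 4.6×1.0833 + 11 = 13.483 + 4.983 + 11 = 29.466 cmH2O.

29.5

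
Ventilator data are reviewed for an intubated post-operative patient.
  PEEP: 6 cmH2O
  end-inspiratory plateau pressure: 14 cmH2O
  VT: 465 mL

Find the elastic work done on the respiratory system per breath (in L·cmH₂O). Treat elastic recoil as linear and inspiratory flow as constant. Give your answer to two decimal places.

1.86

Elastic work ≈ ½ × (Pplat − PEEP) × Vt = 0.5 × (14 − 6) × 0.465 L = 0.5 × 8.0 × 0.465 = 1.86 L·cmH2O.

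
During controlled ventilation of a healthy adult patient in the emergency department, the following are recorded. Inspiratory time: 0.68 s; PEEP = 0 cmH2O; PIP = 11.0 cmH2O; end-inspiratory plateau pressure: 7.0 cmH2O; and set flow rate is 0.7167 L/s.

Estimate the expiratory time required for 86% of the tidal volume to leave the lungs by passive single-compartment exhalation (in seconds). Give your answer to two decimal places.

0.76

Vt = flow × Ti = 0.7167 L/s × 0.68 s × 1000 mL/L = 487.36 mL.
R = (PIP − Pplat)/V̇ = (11.0 − 7.0) / 0.7167 = 4.0/0.7167 = 5.581 cmH2O·s/L.
C = Vt/(Pplat − PEEP) = 487.36 / (7.0 − 0) = 487.36/7.0 = 69.623 mL/cmH2O.
τ = R × C = 5.581 × 0.06962 L/cmH2O = 0.3885 s.
t = −τ·ln(1 − 0.86) = −0.3885·ln(0.14) = 0.7638 s.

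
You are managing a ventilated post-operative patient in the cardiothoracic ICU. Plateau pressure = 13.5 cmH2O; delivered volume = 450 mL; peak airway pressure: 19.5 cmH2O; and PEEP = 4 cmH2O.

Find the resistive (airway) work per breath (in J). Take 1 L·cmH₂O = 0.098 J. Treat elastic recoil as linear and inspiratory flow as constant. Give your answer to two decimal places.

With constant inspiratory flow the resistive pressure is constant at PIP − Pplat = 19.5 − 13.5 = 6.0 cmH2O, so resistive work = 6.0 × 0.450 = 2.7 L·cmH2O.
× 0.098 J/(L·cmH2O) → 0.2646 J.

0.26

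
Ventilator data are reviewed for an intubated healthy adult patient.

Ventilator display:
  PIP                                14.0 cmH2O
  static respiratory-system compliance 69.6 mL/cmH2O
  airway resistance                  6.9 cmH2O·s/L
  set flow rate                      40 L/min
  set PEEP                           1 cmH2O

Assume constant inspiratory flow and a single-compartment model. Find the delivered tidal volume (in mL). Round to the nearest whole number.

585

Flow: 40 L/min ÷ 60 = 0.6667 L/s.
Equation of motion (constant flow): PIP = Vt/C + R·V̇ + PEEP.
Vt/C = PIP − R·V̇ − PEEP = 14.0 − 4.6 − 1 = 8.4 cmH2O.
Vt = C × 8.4 = 69.6 × 8.4 = 584.64 mL.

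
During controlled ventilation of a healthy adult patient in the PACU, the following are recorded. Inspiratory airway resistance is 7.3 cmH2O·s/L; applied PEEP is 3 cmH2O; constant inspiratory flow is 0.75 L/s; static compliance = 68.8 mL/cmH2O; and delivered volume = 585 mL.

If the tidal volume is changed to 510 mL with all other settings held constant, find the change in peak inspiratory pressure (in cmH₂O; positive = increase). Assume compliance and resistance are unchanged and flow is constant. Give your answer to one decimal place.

-1.1

PIP = Vt/C + R·V̇ + PEEP (constant-flow equation of motion).
Only the elastic term changes: ΔPIP = ΔVt / C = (510 − 585) / 68.8 = -1.09 cmH2O.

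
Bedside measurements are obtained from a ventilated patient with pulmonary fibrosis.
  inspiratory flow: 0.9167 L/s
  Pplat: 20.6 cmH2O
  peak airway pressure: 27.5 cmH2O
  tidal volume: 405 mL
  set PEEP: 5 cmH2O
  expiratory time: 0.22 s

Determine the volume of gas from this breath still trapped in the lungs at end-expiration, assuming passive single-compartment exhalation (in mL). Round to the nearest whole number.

R = (PIP − Pplat)/V̇ = (27.5 − 20.6) / 0.9167 = 6.9/0.9167 = 7.527 cmH2O·s/L.
C = Vt/(Pplat − PEEP) = 405.0 / (20.6 − 5) = 405.0/15.6 = 25.962 mL/cmH2O.
τ = R × C = 7.527 × 0.02596 L/cmH2O = 0.1954 s.
Fraction remaining = e^(−Te/τ) = e^(−0.22/0.1954) = 0.3244.
Trapped volume = 405.0 × 0.3244 = 131.38 mL.

131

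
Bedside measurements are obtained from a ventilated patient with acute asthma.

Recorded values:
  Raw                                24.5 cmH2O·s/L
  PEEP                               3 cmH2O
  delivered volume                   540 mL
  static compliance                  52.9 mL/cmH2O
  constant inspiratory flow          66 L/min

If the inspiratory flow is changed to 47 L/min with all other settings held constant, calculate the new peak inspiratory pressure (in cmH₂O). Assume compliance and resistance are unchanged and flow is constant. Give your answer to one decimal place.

32.4

Flow: 66 L/min ÷ 60 = 1.1 L/s.
New flow: 47 L/min ÷ 60 = 0.7833 L/s.
PIP = Vt/C + R·V̇ + PEEP (constant-flow equation of motion).
Only the resistive term changes: ΔPIP = R × ΔV̇ = 24.5 × (0.7833 − 1.1) = 24.5 × -0.3167 = -7.759 cmH2O.
Original PIP = 540/52.9 + 24.5×1.1 + 3 = 40.158 cmH2O; new PIP = 40.158 + (-7.759) = 32.399 cmH2O.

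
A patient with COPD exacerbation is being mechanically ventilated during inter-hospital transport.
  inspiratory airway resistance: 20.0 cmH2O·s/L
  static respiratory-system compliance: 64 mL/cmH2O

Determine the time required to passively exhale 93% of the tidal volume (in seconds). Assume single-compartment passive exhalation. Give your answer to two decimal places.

3.40

τ = R × C = 20.0 × 64 mL/cmH2O = 20.0 × 0.064 L/cmH2O = 1.28 s.
Exhaled fraction f = 1 − e^(−t/τ) → t = −τ·ln(1 − f) = −1.28·ln(0.07) = 3.404 s.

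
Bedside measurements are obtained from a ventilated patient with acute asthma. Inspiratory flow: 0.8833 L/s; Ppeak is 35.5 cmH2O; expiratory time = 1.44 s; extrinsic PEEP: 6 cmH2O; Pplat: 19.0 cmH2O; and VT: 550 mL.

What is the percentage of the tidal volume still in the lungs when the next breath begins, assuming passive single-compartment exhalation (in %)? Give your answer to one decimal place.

16.2

R = (PIP − Pplat)/V̇ = (35.5 − 19.0) / 0.8833 = 16.5/0.8833 = 18.68 cmH2O·s/L.
C = Vt/(Pplat − PEEP) = 550.0 / (19.0 − 6) = 550.0/13.0 = 42.308 mL/cmH2O.
τ = R × C = 18.68 × 0.04231 L/cmH2O = 0.7904 s.
Fraction remaining at end-expiration = e^(−Te/τ) = e^(−1.44/0.7904) = 0.1617 → 16.17%.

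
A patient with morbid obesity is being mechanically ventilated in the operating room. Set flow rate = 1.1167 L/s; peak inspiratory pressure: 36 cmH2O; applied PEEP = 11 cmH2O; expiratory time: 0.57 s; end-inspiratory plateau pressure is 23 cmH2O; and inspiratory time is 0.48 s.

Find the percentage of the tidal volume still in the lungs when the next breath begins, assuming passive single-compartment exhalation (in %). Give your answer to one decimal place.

33.4

Vt = flow × Ti = 1.1167 L/s × 0.48 s × 1000 mL/L = 536.02 mL.
R = (PIP − Pplat)/V̇ = (36 − 23) / 1.1167 = 13.0/1.1167 = 11.641 cmH2O·s/L.
C = Vt/(Pplat − PEEP) = 536.02 / (23 − 11) = 536.02/12.0 = 44.668 mL/cmH2O.
τ = R × C = 11.641 × 0.04467 L/cmH2O = 0.52 s.
Fraction remaining at end-expiration = e^(−Te/τ) = e^(−0.57/0.52) = 0.3342 → 33.42%.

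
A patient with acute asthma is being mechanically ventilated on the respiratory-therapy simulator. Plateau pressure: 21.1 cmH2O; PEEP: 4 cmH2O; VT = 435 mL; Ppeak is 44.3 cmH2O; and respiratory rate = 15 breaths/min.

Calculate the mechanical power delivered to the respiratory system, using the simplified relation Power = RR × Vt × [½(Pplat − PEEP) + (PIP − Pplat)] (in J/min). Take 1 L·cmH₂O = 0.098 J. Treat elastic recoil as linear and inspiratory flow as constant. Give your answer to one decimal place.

20.3

Per-breath work = Vt × [½(Pplat−PEEP) + (PIP−Pplat)] = 0.435 × [0.5×17.1 + 23.2] = 0.435 × 31.75 = 13.811 L·cmH2O.
Power = 15 × 13.811 = 207.17 L·cmH2O/min.
× 0.098 J/(L·cmH2O) → 20.303 J/min.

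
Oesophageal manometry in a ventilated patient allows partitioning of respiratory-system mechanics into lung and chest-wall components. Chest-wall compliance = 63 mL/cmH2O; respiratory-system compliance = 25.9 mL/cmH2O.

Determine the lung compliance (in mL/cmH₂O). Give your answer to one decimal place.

44.0

1/CL = 1/Crs − 1/Ccw.
1/CL = 1/25.9 − 1/63 = 0.02274.
CL = 43.975 mL/cmH2O.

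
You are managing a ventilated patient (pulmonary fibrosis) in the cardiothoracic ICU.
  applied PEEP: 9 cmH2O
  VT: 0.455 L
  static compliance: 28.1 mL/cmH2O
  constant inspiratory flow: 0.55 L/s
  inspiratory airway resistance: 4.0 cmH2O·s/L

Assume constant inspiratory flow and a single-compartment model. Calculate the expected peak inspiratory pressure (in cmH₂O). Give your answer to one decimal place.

Equation of motion (constant flow): PIP = Vt/C + R·V̇ + PEEP.
PIP = 455/28.1 + 4.0×0.55 + 9 = 16.192 + 2.2 + 9 = 27.392 cmH2O.

27.4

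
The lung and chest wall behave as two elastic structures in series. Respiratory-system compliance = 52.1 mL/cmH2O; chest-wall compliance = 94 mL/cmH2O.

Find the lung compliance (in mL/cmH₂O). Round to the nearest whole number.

1/CL = 1/Crs − 1/Ccw.
1/CL = 1/52.1 − 1/94 = 0.008556.
CL = 116.88 mL/cmH2O.

117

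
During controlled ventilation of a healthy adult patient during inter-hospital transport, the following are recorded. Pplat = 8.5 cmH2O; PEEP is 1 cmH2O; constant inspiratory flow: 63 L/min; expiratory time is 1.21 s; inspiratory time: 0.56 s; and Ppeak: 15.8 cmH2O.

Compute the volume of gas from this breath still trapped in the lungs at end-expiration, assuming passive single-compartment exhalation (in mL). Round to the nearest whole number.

64

Flow: 63 L/min ÷ 60 = 1.05 L/s.
Vt = flow × Ti = 1.05 L/s × 0.56 s × 1000 mL/L = 588.0 mL.
R = (PIP − Pplat)/V̇ = (15.8 − 8.5) / 1.05 = 7.3/1.05 = 6.952 cmH2O·s/L.
C = Vt/(Pplat − PEEP) = 588.0 / (8.5 − 1) = 588.0/7.5 = 78.4 mL/cmH2O.
τ = R × C = 6.952 × 0.0784 L/cmH2O = 0.545 s.
Fraction remaining = e^(−Te/τ) = e^(−1.21/0.545) = 0.1086.
Trapped volume = 588.0 × 0.1086 = 63.857 mL.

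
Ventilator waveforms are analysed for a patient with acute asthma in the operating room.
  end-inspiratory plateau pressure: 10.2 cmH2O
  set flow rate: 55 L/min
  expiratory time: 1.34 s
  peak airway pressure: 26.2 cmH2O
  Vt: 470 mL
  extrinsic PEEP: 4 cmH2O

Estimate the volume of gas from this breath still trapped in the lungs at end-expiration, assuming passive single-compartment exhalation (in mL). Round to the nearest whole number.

171

Flow: 55 L/min ÷ 60 = 0.9167 L/s.
R = (PIP − Pplat)/V̇ = (26.2 − 10.2) / 0.9167 = 16.0/0.9167 = 17.454 cmH2O·s/L.
C = Vt/(Pplat − PEEP) = 470.0 / (10.2 − 4) = 470.0/6.2 = 75.806 mL/cmH2O.
τ = R × C = 17.454 × 0.07581 L/cmH2O = 1.323 s.
Fraction remaining = e^(−Te/τ) = e^(−1.34/1.323) = 0.3632.
Trapped volume = 470.0 × 0.3632 = 170.7 mL.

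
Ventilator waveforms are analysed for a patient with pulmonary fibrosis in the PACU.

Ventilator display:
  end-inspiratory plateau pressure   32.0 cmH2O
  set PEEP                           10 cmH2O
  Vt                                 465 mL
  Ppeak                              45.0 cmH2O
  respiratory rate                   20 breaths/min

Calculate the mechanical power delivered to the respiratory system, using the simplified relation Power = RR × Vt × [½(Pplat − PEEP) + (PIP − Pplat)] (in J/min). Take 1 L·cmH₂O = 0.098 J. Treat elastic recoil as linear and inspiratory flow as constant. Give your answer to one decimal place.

21.9

Per-breath work = Vt × [½(Pplat−PEEP) + (PIP−Pplat)] = 0.465 × [0.5×22.0 + 13.0] = 0.465 × 24.0 = 11.16 L·cmH2O.
Power = 20 × 11.16 = 223.2 L·cmH2O/min.
× 0.098 J/(L·cmH2O) → 21.874 J/min.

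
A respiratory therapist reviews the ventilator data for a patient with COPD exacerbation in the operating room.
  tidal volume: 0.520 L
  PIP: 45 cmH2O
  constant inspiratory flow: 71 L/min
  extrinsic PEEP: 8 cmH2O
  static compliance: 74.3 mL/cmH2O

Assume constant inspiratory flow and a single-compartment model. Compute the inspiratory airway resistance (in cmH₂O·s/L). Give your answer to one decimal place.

Flow: 71 L/min ÷ 60 = 1.1833 L/s.
Equation of motion (constant flow): PIP = Vt/C + R·V̇ + PEEP.
R·V̇ = PIP − Vt/C − PEEP = 45 − 520/74.3 − 8 = 45 − 6.999 − 8 = 30.001 cmH2O.
R = 30.001 / 1.1833 = 25.354 cmH2O·s/L.

25.4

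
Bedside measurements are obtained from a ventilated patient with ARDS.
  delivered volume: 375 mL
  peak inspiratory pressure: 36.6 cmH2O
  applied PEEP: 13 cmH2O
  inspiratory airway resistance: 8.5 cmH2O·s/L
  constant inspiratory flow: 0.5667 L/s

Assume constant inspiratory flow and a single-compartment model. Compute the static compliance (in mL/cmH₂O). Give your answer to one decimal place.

Equation of motion (constant flow): PIP = Vt/C + R·V̇ + PEEP.
Vt/C = PIP − R·V̇ − PEEP = 36.6 − 8.5×0.5667 − 13 = 36.6 − 4.817 − 13 = 18.783 cmH2O.
C = Vt / 18.783 = 375 / 18.783 = 19.965 mL/cmH2O.

20.0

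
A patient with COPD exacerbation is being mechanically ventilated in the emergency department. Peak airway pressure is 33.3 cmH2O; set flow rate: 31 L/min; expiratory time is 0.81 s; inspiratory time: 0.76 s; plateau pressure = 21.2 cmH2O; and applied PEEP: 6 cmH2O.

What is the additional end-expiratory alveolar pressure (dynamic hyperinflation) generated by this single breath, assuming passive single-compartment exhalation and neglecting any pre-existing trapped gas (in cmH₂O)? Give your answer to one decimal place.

Flow: 31 L/min ÷ 60 = 0.5167 L/s.
Vt = flow × Ti = 0.5167 L/s × 0.76 s × 1000 mL/L = 392.69 mL.
R = (PIP − Pplat)/V̇ = (33.3 − 21.2) / 0.5167 = 12.1/0.5167 = 23.418 cmH2O·s/L.
C = Vt/(Pplat − PEEP) = 392.69 / (21.2 − 6) = 392.69/15.2 = 25.835 mL/cmH2O.
τ = R × C = 23.418 × 0.02584 L/cmH2O = 0.6051 s.
Fraction remaining = e^(−Te/τ) = e^(−0.81/0.6051) = 0.2622; trapped volume = 392.69 × 0.2622 = 102.96 mL.
Additional alveolar pressure from trapping ≈ V_trapped / C = 102.96 / 25.835 = 3.985 cmH2O.

4.0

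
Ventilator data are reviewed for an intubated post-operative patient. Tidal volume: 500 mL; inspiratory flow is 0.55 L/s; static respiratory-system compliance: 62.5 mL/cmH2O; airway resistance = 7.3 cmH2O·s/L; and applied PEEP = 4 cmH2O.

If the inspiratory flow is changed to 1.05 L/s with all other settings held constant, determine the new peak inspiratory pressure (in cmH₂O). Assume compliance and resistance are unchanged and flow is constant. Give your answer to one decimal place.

PIP = Vt/C + R·V̇ + PEEP (constant-flow equation of motion).
Only the resistive term changes: ΔPIP = R × ΔV̇ = 7.3 × (1.05 − 0.55) = 7.3 × 0.5 = 3.65 cmH2O.
Original PIP = 500/62.5 + 7.3×0.55 + 4 = 16.015 cmH2O; new PIP = 16.015 + (3.65) = 19.665 cmH2O.

19.7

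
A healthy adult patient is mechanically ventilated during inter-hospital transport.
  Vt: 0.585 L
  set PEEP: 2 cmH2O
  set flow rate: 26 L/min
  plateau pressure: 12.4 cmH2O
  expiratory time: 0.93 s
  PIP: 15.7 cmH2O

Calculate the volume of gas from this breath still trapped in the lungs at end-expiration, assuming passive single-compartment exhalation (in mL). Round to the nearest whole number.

Flow: 26 L/min ÷ 60 = 0.4333 L/s.
R = (PIP − Pplat)/V̇ = (15.7 − 12.4) / 0.4333 = 3.3/0.4333 = 7.616 cmH2O·s/L.
C = Vt/(Pplat − PEEP) = 585.0 / (12.4 − 2) = 585.0/10.4 = 56.25 mL/cmH2O.
τ = R × C = 7.616 × 0.05625 L/cmH2O = 0.4284 s.
Fraction remaining = e^(−Te/τ) = e^(−0.93/0.4284) = 0.1141.
Trapped volume = 585.0 × 0.1141 = 66.749 mL.

67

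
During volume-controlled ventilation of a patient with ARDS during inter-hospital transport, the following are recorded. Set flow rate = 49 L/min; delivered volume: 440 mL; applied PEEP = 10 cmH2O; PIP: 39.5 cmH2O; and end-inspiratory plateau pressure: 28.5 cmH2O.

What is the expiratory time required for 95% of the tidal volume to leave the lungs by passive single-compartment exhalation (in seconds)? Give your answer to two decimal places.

Flow: 49 L/min ÷ 60 = 0.8167 L/s.
R = (PIP − Pplat)/V̇ = (39.5 − 28.5) / 0.8167 = 11.0/0.8167 = 13.469 cmH2O·s/L.
C = Vt/(Pplat − PEEP) = 440.0 / (28.5 − 10) = 440.0/18.5 = 23.784 mL/cmH2O.
τ = R × C = 13.469 × 0.02378 L/cmH2O = 0.3203 s.
t = −τ·ln(1 − 0.95) = −0.3203·ln(0.05) = 0.9595 s.

0.96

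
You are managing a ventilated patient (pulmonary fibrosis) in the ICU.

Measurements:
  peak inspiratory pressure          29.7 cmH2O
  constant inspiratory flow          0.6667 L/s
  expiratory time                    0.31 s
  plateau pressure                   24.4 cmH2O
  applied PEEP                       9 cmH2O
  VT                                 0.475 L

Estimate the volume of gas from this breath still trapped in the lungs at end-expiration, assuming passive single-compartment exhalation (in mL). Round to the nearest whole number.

R = (PIP − Pplat)/V̇ = (29.7 − 24.4) / 0.6667 = 5.3/0.6667 = 7.95 cmH2O·s/L.
C = Vt/(Pplat − PEEP) = 475.0 / (24.4 − 9) = 475.0/15.4 = 30.844 mL/cmH2O.
τ = R × C = 7.95 × 0.03084 L/cmH2O = 0.2452 s.
Fraction remaining = e^(−Te/τ) = e^(−0.31/0.2452) = 0.2824.
Trapped volume = 475.0 × 0.2824 = 134.14 mL.

134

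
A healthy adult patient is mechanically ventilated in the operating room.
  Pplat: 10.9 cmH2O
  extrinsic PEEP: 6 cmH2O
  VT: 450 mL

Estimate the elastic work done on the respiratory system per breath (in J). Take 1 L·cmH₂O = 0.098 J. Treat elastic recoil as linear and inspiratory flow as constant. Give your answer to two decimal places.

0.11

Elastic work ≈ ½ × (Pplat − PEEP) × Vt = 0.5 × (10.9 − 6) × 0.450 L = 0.5 × 4.9 × 0.450 = 1.103 L·cmH2O.
× 0.098 J/(L·cmH2O) → 0.1081 J.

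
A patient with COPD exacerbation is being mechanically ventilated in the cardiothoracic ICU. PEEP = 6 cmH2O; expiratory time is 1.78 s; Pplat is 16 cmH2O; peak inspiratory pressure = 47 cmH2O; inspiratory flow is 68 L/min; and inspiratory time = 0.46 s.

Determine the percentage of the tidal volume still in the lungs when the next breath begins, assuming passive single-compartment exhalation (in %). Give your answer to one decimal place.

Flow: 68 L/min ÷ 60 = 1.1333 L/s.
Vt = flow × Ti = 1.1333 L/s × 0.46 s × 1000 mL/L = 521.32 mL.
R = (PIP − Pplat)/V̇ = (47 − 16) / 1.1333 = 31.0/1.1333 = 27.354 cmH2O·s/L.
C = Vt/(Pplat − PEEP) = 521.32 / (16 − 6) = 521.32/10.0 = 52.132 mL/cmH2O.
τ = R × C = 27.354 × 0.05213 L/cmH2O = 1.426 s.
Fraction remaining at end-expiration = e^(−Te/τ) = e^(−1.78/1.426) = 0.287 → 28.7%.

28.7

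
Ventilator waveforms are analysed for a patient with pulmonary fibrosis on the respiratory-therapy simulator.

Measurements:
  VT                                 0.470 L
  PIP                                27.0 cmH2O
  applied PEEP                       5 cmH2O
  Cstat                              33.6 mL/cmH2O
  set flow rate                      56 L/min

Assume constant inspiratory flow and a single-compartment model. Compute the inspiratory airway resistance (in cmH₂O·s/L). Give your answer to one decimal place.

8.6

Flow: 56 L/min ÷ 60 = 0.9333 L/s.
Equation of motion (constant flow): PIP = Vt/C + R·V̇ + PEEP.
R·V̇ = PIP − Vt/C − PEEP = 27.0 − 470/33.6 − 5 = 27.0 − 13.988 − 5 = 8.012 cmH2O.
R = 8.012 / 0.9333 = 8.585 cmH2O·s/L.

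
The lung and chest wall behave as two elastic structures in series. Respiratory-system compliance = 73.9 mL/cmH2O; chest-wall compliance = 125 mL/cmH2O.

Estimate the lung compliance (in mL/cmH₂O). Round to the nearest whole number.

181

1/CL = 1/Crs − 1/Ccw.
1/CL = 1/73.9 − 1/125 = 0.005532.
CL = 180.77 mL/cmH2O.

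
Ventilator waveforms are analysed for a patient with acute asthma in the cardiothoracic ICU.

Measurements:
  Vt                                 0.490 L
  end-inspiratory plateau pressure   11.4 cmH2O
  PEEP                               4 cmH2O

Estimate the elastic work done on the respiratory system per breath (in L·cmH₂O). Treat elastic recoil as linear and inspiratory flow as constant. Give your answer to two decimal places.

1.81

Elastic work ≈ ½ × (Pplat − PEEP) × Vt = 0.5 × (11.4 − 4) × 0.490 L = 0.5 × 7.4 × 0.490 = 1.813 L·cmH2O.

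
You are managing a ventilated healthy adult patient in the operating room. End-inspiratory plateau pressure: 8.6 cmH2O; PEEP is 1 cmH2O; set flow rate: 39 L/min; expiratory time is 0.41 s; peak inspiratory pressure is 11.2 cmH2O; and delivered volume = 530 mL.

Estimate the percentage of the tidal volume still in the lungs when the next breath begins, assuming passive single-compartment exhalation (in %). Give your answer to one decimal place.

Flow: 39 L/min ÷ 60 = 0.65 L/s.
R = (PIP − Pplat)/V̇ = (11.2 − 8.6) / 0.65 = 2.6/0.65 = 4.0 cmH2O·s/L.
C = Vt/(Pplat − PEEP) = 530.0 / (8.6 − 1) = 530.0/7.6 = 69.737 mL/cmH2O.
τ = R × C = 4.0 × 0.06974 L/cmH2O = 0.279 s.
Fraction remaining at end-expiration = e^(−Te/τ) = e^(−0.41/0.279) = 0.23 → 23.0%.

23.0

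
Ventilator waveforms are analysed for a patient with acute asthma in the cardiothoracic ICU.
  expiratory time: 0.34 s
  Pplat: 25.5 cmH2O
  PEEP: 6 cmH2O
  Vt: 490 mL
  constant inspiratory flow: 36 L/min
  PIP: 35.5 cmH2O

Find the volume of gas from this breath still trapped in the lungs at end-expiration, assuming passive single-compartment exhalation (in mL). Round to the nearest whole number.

218

Flow: 36 L/min ÷ 60 = 0.6 L/s.
R = (PIP − Pplat)/V̇ = (35.5 − 25.5) / 0.6 = 10.0/0.6 = 16.667 cmH2O·s/L.
C = Vt/(Pplat − PEEP) = 490.0 / (25.5 − 6) = 490.0/19.5 = 25.128 mL/cmH2O.
τ = R × C = 16.667 × 0.02513 L/cmH2O = 0.4188 s.
Fraction remaining = e^(−Te/τ) = e^(−0.34/0.4188) = 0.444.
Trapped volume = 490.0 × 0.444 = 217.56 mL.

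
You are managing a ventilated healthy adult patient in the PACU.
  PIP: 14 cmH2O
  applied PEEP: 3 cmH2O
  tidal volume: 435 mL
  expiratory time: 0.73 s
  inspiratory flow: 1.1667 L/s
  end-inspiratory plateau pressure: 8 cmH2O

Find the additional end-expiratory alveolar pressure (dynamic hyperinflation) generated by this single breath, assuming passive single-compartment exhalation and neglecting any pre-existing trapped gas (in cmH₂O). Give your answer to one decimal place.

R = (PIP − Pplat)/V̇ = (14 − 8) / 1.1667 = 6.0/1.1667 = 5.143 cmH2O·s/L.
C = Vt/(Pplat − PEEP) = 435.0 / (8 − 3) = 435.0/5.0 = 87.0 mL/cmH2O.
τ = R × C = 5.143 × 0.087 L/cmH2O = 0.4474 s.
Fraction remaining = e^(−Te/τ) = e^(−0.73/0.4474) = 0.1956; trapped volume = 435.0 × 0.1956 = 85.086 mL.
Additional alveolar pressure from trapping ≈ V_trapped / C = 85.086 / 87.0 = 0.978 cmH2O.

1.0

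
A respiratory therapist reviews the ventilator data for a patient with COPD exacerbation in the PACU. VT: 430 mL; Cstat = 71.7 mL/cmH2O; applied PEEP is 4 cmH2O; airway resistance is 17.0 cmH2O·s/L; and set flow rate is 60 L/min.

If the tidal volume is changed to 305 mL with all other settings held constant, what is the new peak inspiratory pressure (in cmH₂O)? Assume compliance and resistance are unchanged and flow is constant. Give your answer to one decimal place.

25.3

Flow: 60 L/min ÷ 60 = 1 L/s.
PIP = Vt/C + R·V̇ + PEEP (constant-flow equation of motion).
Only the elastic term changes: ΔPIP = ΔVt / C = (305 − 430) / 71.7 = -1.743 cmH2O.
Original PIP = 430/71.7 + 17.0×1 + 4 = 26.997 cmH2O; new PIP = 26.997 + (-1.743) = 25.254 cmH2O.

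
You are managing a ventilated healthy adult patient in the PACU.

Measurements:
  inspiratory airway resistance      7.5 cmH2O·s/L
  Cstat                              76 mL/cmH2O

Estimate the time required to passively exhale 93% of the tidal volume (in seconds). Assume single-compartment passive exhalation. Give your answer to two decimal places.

1.52

τ = R × C = 7.5 × 76 mL/cmH2O = 7.5 × 0.076 L/cmH2O = 0.57 s.
Exhaled fraction f = 1 − e^(−t/τ) → t = −τ·ln(1 − f) = −0.57·ln(0.07) = 1.516 s.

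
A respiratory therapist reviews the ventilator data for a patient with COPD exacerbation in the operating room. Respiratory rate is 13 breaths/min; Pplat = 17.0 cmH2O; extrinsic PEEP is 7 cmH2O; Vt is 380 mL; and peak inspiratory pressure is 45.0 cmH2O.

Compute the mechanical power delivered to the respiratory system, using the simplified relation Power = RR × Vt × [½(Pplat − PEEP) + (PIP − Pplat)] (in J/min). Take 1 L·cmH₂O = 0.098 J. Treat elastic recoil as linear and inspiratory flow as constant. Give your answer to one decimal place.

Per-breath work = Vt × [½(Pplat−PEEP) + (PIP−Pplat)] = 0.380 × [0.5×10.0 + 28.0] = 0.380 × 33.0 = 12.54 L·cmH2O.
Power = 13 × 12.54 = 163.02 L·cmH2O/min.
× 0.098 J/(L·cmH2O) → 15.976 J/min.

16.0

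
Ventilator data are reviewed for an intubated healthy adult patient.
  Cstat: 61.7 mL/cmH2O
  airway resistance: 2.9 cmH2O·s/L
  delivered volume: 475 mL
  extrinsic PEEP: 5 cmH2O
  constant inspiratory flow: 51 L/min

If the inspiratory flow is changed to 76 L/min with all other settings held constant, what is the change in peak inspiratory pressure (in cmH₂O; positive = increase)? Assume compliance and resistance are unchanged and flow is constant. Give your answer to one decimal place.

Flow: 51 L/min ÷ 60 = 0.85 L/s.
New flow: 76 L/min ÷ 60 = 1.2667 L/s.
PIP = Vt/C + R·V̇ + PEEP (constant-flow equation of motion).
Only the resistive term changes: ΔPIP = R × ΔV̇ = 2.9 × (1.2667 − 0.85) = 2.9 × 0.4167 = 1.208 cmH2O.

1.2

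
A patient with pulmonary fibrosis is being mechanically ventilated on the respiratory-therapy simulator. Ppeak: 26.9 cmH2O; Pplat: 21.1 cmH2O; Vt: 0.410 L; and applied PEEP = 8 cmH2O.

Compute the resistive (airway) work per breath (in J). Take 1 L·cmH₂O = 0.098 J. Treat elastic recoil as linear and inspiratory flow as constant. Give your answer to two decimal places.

0.23

With constant inspiratory flow the resistive pressure is constant at PIP − Pplat = 26.9 − 21.1 = 5.8 cmH2O, so resistive work = 5.8 × 0.410 = 2.378 L·cmH2O.
× 0.098 J/(L·cmH2O) → 0.233 J.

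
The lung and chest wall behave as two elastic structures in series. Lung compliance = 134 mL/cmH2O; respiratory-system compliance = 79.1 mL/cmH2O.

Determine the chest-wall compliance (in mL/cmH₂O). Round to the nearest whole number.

193

1/Ccw = 1/Crs − 1/CL.
1/Ccw = 1/79.1 − 1/134 = 0.00518.
Ccw = 193.05 mL/cmH2O.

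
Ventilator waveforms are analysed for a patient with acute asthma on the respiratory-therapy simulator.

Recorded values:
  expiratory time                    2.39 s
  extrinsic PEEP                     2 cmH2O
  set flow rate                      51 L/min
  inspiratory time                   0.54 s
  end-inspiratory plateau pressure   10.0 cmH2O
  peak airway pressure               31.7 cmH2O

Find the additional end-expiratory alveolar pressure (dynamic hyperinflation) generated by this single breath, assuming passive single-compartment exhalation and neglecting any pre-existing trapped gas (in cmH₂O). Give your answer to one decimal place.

Flow: 51 L/min ÷ 60 = 0.85 L/s.
Vt = flow × Ti = 0.85 L/s × 0.54 s × 1000 mL/L = 459.0 mL.
R = (PIP − Pplat)/V̇ = (31.7 − 10.0) / 0.85 = 21.7/0.85 = 25.529 cmH2O·s/L.
C = Vt/(Pplat − PEEP) = 459.0 / (10.0 − 2) = 459.0/8.0 = 57.375 mL/cmH2O.
τ = R × C = 25.529 × 0.05738 L/cmH2O = 1.465 s.
Fraction remaining = e^(−Te/τ) = e^(−2.39/1.465) = 0.1957; trapped volume = 459.0 × 0.1957 = 89.826 mL.
Additional alveolar pressure from trapping ≈ V_trapped / C = 89.826 / 57.375 = 1.566 cmH2O.

1.6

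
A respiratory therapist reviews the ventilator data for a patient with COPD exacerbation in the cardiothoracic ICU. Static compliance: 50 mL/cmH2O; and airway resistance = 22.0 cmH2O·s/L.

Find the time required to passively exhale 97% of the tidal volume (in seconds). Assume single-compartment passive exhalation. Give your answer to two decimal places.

τ = R × C = 22.0 × 50 mL/cmH2O = 22.0 × 0.050 L/cmH2O = 1.1 s.
Exhaled fraction f = 1 − e^(−t/τ) → t = −τ·ln(1 − f) = −1.1·ln(0.03) = 3.857 s.

3.86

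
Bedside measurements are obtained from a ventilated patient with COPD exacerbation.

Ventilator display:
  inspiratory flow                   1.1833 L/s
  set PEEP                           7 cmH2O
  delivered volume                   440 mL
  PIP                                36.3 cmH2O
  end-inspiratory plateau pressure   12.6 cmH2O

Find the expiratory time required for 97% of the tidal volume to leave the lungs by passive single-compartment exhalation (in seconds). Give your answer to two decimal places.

5.52

R = (PIP − Pplat)/V̇ = (36.3 − 12.6) / 1.1833 = 23.7/1.1833 = 20.029 cmH2O·s/L.
C = Vt/(Pplat − PEEP) = 440.0 / (12.6 − 7) = 440.0/5.6 = 78.571 mL/cmH2O.
τ = R × C = 20.029 × 0.07857 L/cmH2O = 1.574 s.
t = −τ·ln(1 − 0.97) = −1.574·ln(0.03) = 5.519 s.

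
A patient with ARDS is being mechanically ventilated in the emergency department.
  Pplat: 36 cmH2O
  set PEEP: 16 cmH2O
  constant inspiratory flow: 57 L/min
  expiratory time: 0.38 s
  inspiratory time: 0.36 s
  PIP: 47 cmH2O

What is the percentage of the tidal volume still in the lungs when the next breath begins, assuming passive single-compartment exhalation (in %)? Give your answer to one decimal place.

14.7

Flow: 57 L/min ÷ 60 = 0.95 L/s.
Vt = flow × Ti = 0.95 L/s × 0.36 s × 1000 mL/L = 342.0 mL.
R = (PIP − Pplat)/V̇ = (47 − 36) / 0.95 = 11.0/0.95 = 11.579 cmH2O·s/L.
C = Vt/(Pplat − PEEP) = 342.0 / (36 − 16) = 342.0/20.0 = 17.1 mL/cmH2O.
τ = R × C = 11.579 × 0.0171 L/cmH2O = 0.198 s.
Fraction remaining at end-expiration = e^(−Te/τ) = e^(−0.38/0.198) = 0.1467 → 14.67%.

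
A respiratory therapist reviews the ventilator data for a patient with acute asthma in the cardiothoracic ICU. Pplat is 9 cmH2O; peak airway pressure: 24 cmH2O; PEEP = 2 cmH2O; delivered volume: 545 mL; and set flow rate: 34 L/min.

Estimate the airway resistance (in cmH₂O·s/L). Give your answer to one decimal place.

26.5

Flow: 34 L/min ÷ 60 = 0.5667 L/s.
Raw = (PIP − Pplat) / flow = (24 − 9) / 0.5667 = 15.0 / 0.5667 = 26.469 cmH2O·s/L.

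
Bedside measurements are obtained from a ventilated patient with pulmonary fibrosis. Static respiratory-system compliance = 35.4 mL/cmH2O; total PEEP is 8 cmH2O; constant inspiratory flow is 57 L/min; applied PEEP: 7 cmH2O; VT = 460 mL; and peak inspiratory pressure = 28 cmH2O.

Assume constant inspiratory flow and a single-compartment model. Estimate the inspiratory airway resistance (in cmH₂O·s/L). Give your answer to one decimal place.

Flow: 57 L/min ÷ 60 = 0.95 L/s.
Total PEEP = 8 cmH2O (set 7 + intrinsic 1); this is the baseline alveolar pressure.
Equation of motion (constant flow): PIP = Vt/C + R·V̇ + PEEP.
R·V̇ = PIP − Vt/C − PEEP = 28 − 460/35.4 − 8 = 28 − 12.994 − 8 = 7.006 cmH2O.
R = 7.006 / 0.95 = 7.375 cmH2O·s/L.

7.4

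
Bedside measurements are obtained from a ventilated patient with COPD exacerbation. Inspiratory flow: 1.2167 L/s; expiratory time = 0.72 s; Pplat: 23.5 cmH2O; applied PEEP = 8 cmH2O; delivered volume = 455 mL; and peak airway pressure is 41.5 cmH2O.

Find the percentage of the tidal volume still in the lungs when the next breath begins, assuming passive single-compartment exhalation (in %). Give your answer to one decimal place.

19.1

R = (PIP − Pplat)/V̇ = (41.5 − 23.5) / 1.2167 = 18.0/1.2167 = 14.794 cmH2O·s/L.
C = Vt/(Pplat − PEEP) = 455.0 / (23.5 − 8) = 455.0/15.5 = 29.355 mL/cmH2O.
τ = R × C = 14.794 × 0.02936 L/cmH2O = 0.4344 s.
Fraction remaining at end-expiration = e^(−Te/τ) = e^(−0.72/0.4344) = 0.1906 → 19.06%.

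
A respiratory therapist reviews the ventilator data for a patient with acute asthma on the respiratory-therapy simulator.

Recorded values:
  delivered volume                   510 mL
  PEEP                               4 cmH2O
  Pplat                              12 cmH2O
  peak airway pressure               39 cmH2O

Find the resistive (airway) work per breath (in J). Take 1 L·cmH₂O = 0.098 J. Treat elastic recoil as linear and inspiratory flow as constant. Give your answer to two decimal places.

1.35

With constant inspiratory flow the resistive pressure is constant at PIP − Pplat = 39 − 12 = 27.0 cmH2O, so resistive work = 27.0 × 0.510 = 13.77 L·cmH2O.
× 0.098 J/(L·cmH2O) → 1.349 J.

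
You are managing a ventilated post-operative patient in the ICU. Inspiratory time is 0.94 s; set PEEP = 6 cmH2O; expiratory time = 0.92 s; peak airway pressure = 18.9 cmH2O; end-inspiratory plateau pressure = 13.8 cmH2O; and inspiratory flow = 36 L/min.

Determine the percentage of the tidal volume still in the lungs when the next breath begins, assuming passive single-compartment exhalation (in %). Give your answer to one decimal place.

22.4

Flow: 36 L/min ÷ 60 = 0.6 L/s.
Vt = flow × Ti = 0.6 L/s × 0.94 s × 1000 mL/L = 564.0 mL.
R = (PIP − Pplat)/V̇ = (18.9 − 13.8) / 0.6 = 5.1/0.6 = 8.5 cmH2O·s/L.
C = Vt/(Pplat − PEEP) = 564.0 / (13.8 − 6) = 564.0/7.8 = 72.308 mL/cmH2O.
τ = R × C = 8.5 × 0.07231 L/cmH2O = 0.6146 s.
Fraction remaining at end-expiration = e^(−Te/τ) = e^(−0.92/0.6146) = 0.2238 → 22.38%.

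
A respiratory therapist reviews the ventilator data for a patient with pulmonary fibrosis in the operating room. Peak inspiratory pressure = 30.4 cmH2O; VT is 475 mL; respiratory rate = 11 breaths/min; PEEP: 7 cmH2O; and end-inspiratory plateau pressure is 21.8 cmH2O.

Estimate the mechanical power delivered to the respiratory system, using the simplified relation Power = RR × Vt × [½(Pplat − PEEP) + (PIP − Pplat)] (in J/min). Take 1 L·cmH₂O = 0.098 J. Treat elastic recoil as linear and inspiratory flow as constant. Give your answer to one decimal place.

8.2

Per-breath work = Vt × [½(Pplat−PEEP) + (PIP−Pplat)] = 0.475 × [0.5×14.8 + 8.6] = 0.475 × 16.0 = 7.6 L·cmH2O.
Power = 11 × 7.6 = 83.6 L·cmH2O/min.
× 0.098 J/(L·cmH2O) → 8.193 J/min.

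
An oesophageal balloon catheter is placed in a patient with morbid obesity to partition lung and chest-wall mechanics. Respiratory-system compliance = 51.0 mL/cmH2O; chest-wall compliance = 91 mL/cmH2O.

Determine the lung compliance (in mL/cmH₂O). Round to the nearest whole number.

116

1/CL = 1/Crs − 1/Ccw.
1/CL = 1/51.0 − 1/91 = 0.008619.
CL = 116.02 mL/cmH2O.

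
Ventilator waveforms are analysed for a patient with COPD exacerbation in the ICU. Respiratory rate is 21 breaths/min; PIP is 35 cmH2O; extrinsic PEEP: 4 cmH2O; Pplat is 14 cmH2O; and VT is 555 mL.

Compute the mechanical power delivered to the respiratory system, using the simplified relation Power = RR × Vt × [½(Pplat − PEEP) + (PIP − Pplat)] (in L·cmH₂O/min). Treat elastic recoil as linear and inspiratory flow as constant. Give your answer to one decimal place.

Per-breath work = Vt × [½(Pplat−PEEP) + (PIP−Pplat)] = 0.555 × [0.5×10.0 + 21.0] = 0.555 × 26.0 = 14.43 L·cmH2O.
Power = 21 × 14.43 = 303.03 L·cmH2O/min.

303.0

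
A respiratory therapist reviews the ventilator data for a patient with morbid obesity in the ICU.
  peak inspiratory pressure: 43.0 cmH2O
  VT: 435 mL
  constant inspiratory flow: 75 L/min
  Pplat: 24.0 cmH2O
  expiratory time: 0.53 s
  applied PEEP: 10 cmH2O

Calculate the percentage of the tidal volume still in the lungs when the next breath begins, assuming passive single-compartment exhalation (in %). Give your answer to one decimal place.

32.6

Flow: 75 L/min ÷ 60 = 1.25 L/s.
R = (PIP − Pplat)/V̇ = (43.0 − 24.0) / 1.25 = 19.0/1.25 = 15.2 cmH2O·s/L.
C = Vt/(Pplat − PEEP) = 435.0 / (24.0 − 10) = 435.0/14.0 = 31.071 mL/cmH2O.
τ = R × C = 15.2 × 0.03107 L/cmH2O = 0.4723 s.
Fraction remaining at end-expiration = e^(−Te/τ) = e^(−0.53/0.4723) = 0.3256 → 32.56%.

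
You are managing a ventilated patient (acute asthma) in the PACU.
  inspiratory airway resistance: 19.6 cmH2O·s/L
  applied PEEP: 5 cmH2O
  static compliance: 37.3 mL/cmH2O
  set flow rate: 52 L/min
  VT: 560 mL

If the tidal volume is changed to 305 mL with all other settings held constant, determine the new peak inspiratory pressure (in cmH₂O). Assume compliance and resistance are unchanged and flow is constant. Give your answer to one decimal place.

30.2

Flow: 52 L/min ÷ 60 = 0.8667 L/s.
PIP = Vt/C + R·V̇ + PEEP (constant-flow equation of motion).
Only the elastic term changes: ΔPIP = ΔVt / C = (305 − 560) / 37.3 = -6.836 cmH2O.
Original PIP = 560/37.3 + 19.6×0.8667 + 5 = 37.001 cmH2O; new PIP = 37.001 + (-6.836) = 30.165 cmH2O.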